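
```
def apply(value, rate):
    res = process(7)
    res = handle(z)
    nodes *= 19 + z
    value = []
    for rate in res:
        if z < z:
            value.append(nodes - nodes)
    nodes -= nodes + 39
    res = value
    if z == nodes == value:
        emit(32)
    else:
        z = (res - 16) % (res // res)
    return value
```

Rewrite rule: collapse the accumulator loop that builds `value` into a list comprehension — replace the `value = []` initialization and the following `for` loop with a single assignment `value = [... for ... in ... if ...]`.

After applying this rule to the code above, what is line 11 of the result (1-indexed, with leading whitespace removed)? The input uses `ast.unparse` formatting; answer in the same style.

z = (res - 16) % (res // res)

Transformed code:
def apply(value, rate):
    res = process(7)
    res = handle(z)
    nodes *= 19 + z
    value = [nodes - nodes for rate in res if z < z]
    nodes -= nodes + 39
    res = value
    if z == nodes == value:
        emit(32)
    else:
        z = (res - 16) % (res // res)
    return value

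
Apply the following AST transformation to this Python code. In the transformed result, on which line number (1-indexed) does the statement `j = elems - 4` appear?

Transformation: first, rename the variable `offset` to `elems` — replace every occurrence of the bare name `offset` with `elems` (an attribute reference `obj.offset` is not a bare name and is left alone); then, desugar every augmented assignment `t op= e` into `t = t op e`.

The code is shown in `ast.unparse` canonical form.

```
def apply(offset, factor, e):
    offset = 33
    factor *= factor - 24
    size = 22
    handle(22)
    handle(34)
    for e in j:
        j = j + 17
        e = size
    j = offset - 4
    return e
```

10

Transformed code:
def apply(elems, factor, e):
    elems = 33
    factor = factor * (factor - 24)
    size = 22
    handle(22)
    handle(34)
    for e in j:
        j = j + 17
        e = size
    j = elems - 4
    return e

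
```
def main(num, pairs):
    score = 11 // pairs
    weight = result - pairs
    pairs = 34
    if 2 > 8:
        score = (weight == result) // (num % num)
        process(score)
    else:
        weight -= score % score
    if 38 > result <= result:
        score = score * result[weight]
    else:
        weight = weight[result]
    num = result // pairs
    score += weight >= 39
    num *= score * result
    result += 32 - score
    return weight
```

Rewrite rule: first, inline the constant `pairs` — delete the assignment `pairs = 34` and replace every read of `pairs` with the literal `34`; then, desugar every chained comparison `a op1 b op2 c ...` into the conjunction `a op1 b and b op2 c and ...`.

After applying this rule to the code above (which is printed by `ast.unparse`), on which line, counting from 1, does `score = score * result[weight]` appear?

Transformed code:
def main(num, pairs):
    score = 11 // 34
    weight = result - 34
    if 2 > 8:
        score = (weight == result) // (num % num)
        process(score)
    else:
        weight -= score % score
    if 38 > result and result <= result:
        score = score * result[weight]
    else:
        weight = weight[result]
    num = result // 34
    score += weight >= 39
    num *= score * result
    result += 32 - score
    return weight

10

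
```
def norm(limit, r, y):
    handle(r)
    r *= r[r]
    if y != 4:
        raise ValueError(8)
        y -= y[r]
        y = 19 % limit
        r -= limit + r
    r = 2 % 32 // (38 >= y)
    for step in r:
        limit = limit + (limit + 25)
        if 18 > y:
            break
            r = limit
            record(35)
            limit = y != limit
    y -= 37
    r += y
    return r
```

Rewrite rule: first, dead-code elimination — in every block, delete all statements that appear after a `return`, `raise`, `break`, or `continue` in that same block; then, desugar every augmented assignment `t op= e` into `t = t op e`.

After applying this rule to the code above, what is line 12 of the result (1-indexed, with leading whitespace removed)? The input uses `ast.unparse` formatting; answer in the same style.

r = r + y

Transformed code:
def norm(limit, r, y):
    handle(r)
    r = r * r[r]
    if y != 4:
        raise ValueError(8)
    r = 2 % 32 // (38 >= y)
    for step in r:
        limit = limit + (limit + 25)
        if 18 > y:
            break
    y = y - 37
    r = r + y
    return r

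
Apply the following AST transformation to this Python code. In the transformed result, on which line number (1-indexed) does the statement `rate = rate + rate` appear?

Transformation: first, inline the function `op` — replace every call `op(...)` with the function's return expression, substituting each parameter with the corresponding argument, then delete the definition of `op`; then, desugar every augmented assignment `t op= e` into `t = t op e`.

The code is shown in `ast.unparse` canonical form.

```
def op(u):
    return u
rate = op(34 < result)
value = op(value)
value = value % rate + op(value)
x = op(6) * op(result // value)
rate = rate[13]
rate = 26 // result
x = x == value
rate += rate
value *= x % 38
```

Transformed code:
rate = 34 < result
value = value
value = value % rate + value
x = 6 * (result // value)
rate = rate[13]
rate = 26 // result
x = x == value
rate = rate + rate
value = value * (x % 38)

8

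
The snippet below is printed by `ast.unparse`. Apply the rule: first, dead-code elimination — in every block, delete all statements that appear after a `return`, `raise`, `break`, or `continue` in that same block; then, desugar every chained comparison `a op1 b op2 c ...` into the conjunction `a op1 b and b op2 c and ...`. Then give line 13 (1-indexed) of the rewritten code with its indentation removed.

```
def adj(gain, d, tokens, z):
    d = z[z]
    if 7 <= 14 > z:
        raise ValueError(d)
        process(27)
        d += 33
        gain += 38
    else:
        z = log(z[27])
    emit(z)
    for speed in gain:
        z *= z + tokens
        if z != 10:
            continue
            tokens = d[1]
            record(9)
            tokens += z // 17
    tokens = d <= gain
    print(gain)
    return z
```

Transformed code:
def adj(gain, d, tokens, z):
    d = z[z]
    if 7 <= 14 and 14 > z:
        raise ValueError(d)
    else:
        z = log(z[27])
    emit(z)
    for speed in gain:
        z *= z + tokens
        if z != 10:
            continue
    tokens = d <= gain
    print(gain)
    return z

print(gain)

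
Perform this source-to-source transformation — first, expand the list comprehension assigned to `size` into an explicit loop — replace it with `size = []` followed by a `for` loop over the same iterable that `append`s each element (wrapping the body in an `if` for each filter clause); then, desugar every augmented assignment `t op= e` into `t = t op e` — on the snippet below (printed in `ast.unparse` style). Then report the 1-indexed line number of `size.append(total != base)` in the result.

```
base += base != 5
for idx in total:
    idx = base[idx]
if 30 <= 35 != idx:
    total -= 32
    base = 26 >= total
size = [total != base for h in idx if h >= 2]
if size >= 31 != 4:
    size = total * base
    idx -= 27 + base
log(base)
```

Transformed code:
base = base + (base != 5)
for idx in total:
    idx = base[idx]
if 30 <= 35 != idx:
    total = total - 32
    base = 26 >= total
size = []
for h in idx:
    if h >= 2:
        size.append(total != base)
if size >= 31 != 4:
    size = total * base
    idx = idx - (27 + base)
log(base)

10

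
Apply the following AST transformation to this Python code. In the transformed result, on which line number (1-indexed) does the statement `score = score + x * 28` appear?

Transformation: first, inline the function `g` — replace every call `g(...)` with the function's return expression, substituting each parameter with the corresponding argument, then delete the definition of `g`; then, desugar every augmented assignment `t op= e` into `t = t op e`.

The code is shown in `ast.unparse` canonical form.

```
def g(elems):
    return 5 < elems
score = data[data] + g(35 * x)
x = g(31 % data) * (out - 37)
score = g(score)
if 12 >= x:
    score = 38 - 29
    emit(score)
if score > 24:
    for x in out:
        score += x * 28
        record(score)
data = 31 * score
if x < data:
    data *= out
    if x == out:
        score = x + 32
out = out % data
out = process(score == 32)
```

9

Transformed code:
score = data[data] + (5 < 35 * x)
x = (5 < 31 % data) * (out - 37)
score = 5 < score
if 12 >= x:
    score = 38 - 29
    emit(score)
if score > 24:
    for x in out:
        score = score + x * 28
        record(score)
data = 31 * score
if x < data:
    data = data * out
    if x == out:
        score = x + 32
out = out % data
out = process(score == 32)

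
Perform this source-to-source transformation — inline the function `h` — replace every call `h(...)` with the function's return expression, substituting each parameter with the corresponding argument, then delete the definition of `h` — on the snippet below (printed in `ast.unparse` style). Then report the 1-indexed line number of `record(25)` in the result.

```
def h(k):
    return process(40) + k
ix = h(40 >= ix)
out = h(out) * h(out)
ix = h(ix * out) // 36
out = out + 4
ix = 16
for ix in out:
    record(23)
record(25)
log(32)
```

8

Transformed code:
ix = process(40) + (40 >= ix)
out = (process(40) + out) * (process(40) + out)
ix = (process(40) + ix * out) // 36
out = out + 4
ix = 16
for ix in out:
    record(23)
record(25)
log(32)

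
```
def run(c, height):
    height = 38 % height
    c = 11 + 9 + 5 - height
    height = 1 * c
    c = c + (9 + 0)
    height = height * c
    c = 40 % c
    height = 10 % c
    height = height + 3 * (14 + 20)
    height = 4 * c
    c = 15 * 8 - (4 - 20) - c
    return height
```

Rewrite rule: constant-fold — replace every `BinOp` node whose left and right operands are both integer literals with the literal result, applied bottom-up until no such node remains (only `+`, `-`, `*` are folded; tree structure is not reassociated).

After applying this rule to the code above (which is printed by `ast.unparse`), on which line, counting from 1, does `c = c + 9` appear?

Transformed code:
def run(c, height):
    height = 38 % height
    c = 25 - height
    height = 1 * c
    c = c + 9
    height = height * c
    c = 40 % c
    height = 10 % c
    height = height + 102
    height = 4 * c
    c = 136 - c
    return height

5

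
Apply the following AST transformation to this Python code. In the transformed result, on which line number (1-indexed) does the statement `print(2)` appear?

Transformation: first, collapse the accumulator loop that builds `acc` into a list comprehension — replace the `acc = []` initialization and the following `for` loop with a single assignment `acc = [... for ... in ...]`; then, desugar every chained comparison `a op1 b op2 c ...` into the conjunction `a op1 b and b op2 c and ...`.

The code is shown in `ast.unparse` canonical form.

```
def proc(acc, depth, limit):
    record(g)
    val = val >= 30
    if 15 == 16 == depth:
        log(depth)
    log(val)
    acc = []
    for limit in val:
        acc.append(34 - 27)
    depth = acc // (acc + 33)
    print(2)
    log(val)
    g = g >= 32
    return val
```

Transformed code:
def proc(acc, depth, limit):
    record(g)
    val = val >= 30
    if 15 == 16 and 16 == depth:
        log(depth)
    log(val)
    acc = [34 - 27 for limit in val]
    depth = acc // (acc + 33)
    print(2)
    log(val)
    g = g >= 32
    return val

9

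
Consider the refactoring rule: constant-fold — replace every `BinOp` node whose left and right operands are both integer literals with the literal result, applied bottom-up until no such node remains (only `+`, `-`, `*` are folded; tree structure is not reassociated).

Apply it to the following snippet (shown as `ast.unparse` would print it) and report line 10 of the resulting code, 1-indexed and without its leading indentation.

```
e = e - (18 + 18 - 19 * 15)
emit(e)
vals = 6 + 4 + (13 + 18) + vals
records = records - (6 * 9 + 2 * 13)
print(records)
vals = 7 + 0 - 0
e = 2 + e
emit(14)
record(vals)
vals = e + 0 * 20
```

Transformed code:
e = e - -249
emit(e)
vals = 41 + vals
records = records - 80
print(records)
vals = 7
e = 2 + e
emit(14)
record(vals)
vals = e + 0

vals = e + 0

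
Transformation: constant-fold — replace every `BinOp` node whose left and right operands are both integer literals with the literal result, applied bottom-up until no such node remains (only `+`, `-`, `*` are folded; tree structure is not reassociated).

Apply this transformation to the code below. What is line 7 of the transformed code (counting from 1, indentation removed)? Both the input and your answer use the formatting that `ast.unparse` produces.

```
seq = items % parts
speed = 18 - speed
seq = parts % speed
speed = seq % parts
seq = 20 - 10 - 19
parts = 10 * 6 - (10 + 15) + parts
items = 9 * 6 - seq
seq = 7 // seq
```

items = 54 - seq

Transformed code:
seq = items % parts
speed = 18 - speed
seq = parts % speed
speed = seq % parts
seq = -9
parts = 35 + parts
items = 54 - seq
seq = 7 // seq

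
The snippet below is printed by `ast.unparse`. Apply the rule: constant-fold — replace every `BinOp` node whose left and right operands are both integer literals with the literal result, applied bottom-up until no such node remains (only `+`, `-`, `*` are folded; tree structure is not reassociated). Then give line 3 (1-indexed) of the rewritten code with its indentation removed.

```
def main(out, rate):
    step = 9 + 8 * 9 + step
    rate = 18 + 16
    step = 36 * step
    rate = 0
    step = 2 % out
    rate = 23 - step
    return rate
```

Transformed code:
def main(out, rate):
    step = 81 + step
    rate = 34
    step = 36 * step
    rate = 0
    step = 2 % out
    rate = 23 - step
    return rate

rate = 34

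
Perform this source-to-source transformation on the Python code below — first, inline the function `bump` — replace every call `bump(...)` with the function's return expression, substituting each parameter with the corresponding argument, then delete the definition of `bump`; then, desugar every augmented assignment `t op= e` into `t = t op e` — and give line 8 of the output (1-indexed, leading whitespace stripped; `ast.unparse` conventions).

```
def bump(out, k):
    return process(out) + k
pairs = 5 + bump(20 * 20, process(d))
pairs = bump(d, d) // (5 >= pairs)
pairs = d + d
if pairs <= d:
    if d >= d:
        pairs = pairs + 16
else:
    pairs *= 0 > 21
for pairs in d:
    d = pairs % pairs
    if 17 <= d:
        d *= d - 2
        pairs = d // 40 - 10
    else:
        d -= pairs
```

Transformed code:
pairs = 5 + (process(20 * 20) + process(d))
pairs = (process(d) + d) // (5 >= pairs)
pairs = d + d
if pairs <= d:
    if d >= d:
        pairs = pairs + 16
else:
    pairs = pairs * (0 > 21)
for pairs in d:
    d = pairs % pairs
    if 17 <= d:
        d = d * (d - 2)
        pairs = d // 40 - 10
    else:
        d = d - pairs

pairs = pairs * (0 > 21)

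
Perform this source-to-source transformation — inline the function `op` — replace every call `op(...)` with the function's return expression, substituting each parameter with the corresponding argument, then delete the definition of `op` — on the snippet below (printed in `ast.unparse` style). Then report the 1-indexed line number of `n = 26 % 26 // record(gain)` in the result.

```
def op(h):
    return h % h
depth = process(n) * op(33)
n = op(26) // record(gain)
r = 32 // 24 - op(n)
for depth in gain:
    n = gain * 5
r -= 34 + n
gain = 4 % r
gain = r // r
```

Transformed code:
depth = process(n) * (33 % 33)
n = 26 % 26 // record(gain)
r = 32 // 24 - n % n
for depth in gain:
    n = gain * 5
r -= 34 + n
gain = 4 % r
gain = r // r

2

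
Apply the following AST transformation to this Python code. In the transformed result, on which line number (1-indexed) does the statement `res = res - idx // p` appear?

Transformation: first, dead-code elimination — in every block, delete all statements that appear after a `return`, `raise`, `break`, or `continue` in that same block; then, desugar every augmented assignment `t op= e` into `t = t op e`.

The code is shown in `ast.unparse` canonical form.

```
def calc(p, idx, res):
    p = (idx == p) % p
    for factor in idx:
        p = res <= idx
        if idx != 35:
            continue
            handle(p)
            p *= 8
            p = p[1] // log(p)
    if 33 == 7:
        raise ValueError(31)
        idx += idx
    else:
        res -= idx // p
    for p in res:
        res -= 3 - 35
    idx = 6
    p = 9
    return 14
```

10

Transformed code:
def calc(p, idx, res):
    p = (idx == p) % p
    for factor in idx:
        p = res <= idx
        if idx != 35:
            continue
    if 33 == 7:
        raise ValueError(31)
    else:
        res = res - idx // p
    for p in res:
        res = res - (3 - 35)
    idx = 6
    p = 9
    return 14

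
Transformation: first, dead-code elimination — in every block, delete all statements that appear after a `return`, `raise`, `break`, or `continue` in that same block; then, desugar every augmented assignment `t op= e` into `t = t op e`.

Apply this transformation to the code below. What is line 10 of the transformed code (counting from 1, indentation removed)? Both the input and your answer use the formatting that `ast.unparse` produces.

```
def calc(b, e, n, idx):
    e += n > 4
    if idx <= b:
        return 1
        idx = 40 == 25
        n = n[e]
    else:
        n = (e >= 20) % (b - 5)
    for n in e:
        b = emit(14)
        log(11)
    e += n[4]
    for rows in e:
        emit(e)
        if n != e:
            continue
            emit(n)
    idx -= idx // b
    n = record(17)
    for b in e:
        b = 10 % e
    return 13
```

e = e + n[4]

Transformed code:
def calc(b, e, n, idx):
    e = e + (n > 4)
    if idx <= b:
        return 1
    else:
        n = (e >= 20) % (b - 5)
    for n in e:
        b = emit(14)
        log(11)
    e = e + n[4]
    for rows in e:
        emit(e)
        if n != e:
            continue
    idx = idx - idx // b
    n = record(17)
    for b in e:
        b = 10 % e
    return 13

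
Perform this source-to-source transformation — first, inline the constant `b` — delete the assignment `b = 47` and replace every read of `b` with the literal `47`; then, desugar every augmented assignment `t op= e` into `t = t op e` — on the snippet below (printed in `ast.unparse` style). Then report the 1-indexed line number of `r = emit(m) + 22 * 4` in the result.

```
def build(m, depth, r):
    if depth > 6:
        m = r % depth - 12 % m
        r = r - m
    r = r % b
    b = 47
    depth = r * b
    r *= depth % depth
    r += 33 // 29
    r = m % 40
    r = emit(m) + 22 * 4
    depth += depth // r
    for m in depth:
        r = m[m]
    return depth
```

Transformed code:
def build(m, depth, r):
    if depth > 6:
        m = r % depth - 12 % m
        r = r - m
    r = r % 47
    depth = r * 47
    r = r * (depth % depth)
    r = r + 33 // 29
    r = m % 40
    r = emit(m) + 22 * 4
    depth = depth + depth // r
    for m in depth:
        r = m[m]
    return depth

10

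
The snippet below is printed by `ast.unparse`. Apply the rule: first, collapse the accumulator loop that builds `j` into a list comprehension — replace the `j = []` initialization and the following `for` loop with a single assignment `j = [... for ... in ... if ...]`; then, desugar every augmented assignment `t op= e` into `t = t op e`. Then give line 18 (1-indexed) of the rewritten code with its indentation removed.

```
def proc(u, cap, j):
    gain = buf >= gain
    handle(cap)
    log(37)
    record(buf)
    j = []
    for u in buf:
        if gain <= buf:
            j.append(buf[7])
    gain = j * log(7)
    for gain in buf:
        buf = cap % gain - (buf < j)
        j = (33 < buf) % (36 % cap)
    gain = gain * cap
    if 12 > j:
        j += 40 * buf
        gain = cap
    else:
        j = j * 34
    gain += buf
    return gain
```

Transformed code:
def proc(u, cap, j):
    gain = buf >= gain
    handle(cap)
    log(37)
    record(buf)
    j = [buf[7] for u in buf if gain <= buf]
    gain = j * log(7)
    for gain in buf:
        buf = cap % gain - (buf < j)
        j = (33 < buf) % (36 % cap)
    gain = gain * cap
    if 12 > j:
        j = j + 40 * buf
        gain = cap
    else:
        j = j * 34
    gain = gain + buf
    return gain

return gain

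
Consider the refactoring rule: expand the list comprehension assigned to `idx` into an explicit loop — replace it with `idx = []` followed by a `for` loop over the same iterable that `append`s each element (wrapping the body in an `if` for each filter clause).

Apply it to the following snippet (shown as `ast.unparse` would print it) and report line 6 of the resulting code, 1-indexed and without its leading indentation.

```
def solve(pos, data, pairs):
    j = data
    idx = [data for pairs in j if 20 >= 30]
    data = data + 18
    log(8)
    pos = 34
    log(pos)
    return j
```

Transformed code:
def solve(pos, data, pairs):
    j = data
    idx = []
    for pairs in j:
        if 20 >= 30:
            idx.append(data)
    data = data + 18
    log(8)
    pos = 34
    log(pos)
    return j

idx.append(data)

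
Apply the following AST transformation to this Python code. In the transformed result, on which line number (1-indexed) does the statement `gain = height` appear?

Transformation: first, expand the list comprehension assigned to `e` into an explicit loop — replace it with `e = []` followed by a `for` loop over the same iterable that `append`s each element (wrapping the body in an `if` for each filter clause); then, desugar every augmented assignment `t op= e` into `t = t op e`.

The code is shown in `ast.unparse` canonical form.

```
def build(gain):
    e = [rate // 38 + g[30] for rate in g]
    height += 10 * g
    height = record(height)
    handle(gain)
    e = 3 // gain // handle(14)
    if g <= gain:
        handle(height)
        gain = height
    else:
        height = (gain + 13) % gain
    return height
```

Transformed code:
def build(gain):
    e = []
    for rate in g:
        e.append(rate // 38 + g[30])
    height = height + 10 * g
    height = record(height)
    handle(gain)
    e = 3 // gain // handle(14)
    if g <= gain:
        handle(height)
        gain = height
    else:
        height = (gain + 13) % gain
    return height

11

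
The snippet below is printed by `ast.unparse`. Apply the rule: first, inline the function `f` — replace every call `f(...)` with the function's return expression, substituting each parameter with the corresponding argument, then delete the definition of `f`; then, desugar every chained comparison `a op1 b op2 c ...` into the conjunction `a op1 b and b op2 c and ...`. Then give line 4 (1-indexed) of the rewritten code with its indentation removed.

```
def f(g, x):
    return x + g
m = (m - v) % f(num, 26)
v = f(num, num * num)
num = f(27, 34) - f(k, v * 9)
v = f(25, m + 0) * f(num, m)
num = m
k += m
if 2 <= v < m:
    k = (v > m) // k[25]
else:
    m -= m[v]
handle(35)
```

v = (m + 0 + 25) * (m + num)

Transformed code:
m = (m - v) % (26 + num)
v = num * num + num
num = 34 + 27 - (v * 9 + k)
v = (m + 0 + 25) * (m + num)
num = m
k += m
if 2 <= v and v < m:
    k = (v > m) // k[25]
else:
    m -= m[v]
handle(35)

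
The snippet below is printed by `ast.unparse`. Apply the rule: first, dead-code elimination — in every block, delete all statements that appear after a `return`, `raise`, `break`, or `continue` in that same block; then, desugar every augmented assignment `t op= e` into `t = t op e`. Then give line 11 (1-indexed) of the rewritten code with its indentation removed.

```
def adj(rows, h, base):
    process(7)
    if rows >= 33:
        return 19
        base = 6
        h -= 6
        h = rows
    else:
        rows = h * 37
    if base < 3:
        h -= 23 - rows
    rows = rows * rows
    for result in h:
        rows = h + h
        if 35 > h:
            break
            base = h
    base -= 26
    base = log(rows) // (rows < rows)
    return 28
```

Transformed code:
def adj(rows, h, base):
    process(7)
    if rows >= 33:
        return 19
    else:
        rows = h * 37
    if base < 3:
        h = h - (23 - rows)
    rows = rows * rows
    for result in h:
        rows = h + h
        if 35 > h:
            break
    base = base - 26
    base = log(rows) // (rows < rows)
    return 28

rows = h + h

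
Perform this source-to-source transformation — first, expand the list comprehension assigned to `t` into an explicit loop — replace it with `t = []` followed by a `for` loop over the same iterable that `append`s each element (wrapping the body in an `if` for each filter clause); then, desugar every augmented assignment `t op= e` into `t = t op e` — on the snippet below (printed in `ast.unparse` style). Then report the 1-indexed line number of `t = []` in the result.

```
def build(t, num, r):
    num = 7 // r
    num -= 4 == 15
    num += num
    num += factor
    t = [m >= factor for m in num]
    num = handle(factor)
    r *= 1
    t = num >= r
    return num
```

Transformed code:
def build(t, num, r):
    num = 7 // r
    num = num - (4 == 15)
    num = num + num
    num = num + factor
    t = []
    for m in num:
        t.append(m >= factor)
    num = handle(factor)
    r = r * 1
    t = num >= r
    return num

6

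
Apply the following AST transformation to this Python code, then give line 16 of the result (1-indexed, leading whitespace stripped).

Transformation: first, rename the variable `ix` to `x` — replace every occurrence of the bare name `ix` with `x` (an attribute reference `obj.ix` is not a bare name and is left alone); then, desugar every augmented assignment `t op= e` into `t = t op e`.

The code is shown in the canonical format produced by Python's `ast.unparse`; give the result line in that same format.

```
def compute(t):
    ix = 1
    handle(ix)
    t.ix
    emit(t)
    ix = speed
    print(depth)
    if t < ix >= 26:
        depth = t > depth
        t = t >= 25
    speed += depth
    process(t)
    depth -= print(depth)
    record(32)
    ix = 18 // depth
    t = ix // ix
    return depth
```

t = x // x

Transformed code:
def compute(t):
    x = 1
    handle(x)
    t.ix
    emit(t)
    x = speed
    print(depth)
    if t < x >= 26:
        depth = t > depth
        t = t >= 25
    speed = speed + depth
    process(t)
    depth = depth - print(depth)
    record(32)
    x = 18 // depth
    t = x // x
    return depth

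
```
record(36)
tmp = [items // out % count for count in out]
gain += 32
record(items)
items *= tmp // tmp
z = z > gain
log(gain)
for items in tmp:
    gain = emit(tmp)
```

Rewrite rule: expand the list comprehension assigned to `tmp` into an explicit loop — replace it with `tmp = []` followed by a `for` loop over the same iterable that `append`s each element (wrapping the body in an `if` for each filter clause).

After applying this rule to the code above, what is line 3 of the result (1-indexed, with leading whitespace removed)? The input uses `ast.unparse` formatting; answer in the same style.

Transformed code:
record(36)
tmp = []
for count in out:
    tmp.append(items // out % count)
gain += 32
record(items)
items *= tmp // tmp
z = z > gain
log(gain)
for items in tmp:
    gain = emit(tmp)

for count in out:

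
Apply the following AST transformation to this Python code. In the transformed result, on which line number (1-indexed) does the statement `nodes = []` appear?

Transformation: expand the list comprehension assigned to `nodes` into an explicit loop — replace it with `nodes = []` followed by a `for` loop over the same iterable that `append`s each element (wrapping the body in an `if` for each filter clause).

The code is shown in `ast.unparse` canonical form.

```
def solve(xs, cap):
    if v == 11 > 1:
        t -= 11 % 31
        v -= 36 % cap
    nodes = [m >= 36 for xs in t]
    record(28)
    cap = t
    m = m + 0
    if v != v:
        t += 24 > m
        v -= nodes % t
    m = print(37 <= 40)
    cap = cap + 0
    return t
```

5

Transformed code:
def solve(xs, cap):
    if v == 11 > 1:
        t -= 11 % 31
        v -= 36 % cap
    nodes = []
    for xs in t:
        nodes.append(m >= 36)
    record(28)
    cap = t
    m = m + 0
    if v != v:
        t += 24 > m
        v -= nodes % t
    m = print(37 <= 40)
    cap = cap + 0
    return t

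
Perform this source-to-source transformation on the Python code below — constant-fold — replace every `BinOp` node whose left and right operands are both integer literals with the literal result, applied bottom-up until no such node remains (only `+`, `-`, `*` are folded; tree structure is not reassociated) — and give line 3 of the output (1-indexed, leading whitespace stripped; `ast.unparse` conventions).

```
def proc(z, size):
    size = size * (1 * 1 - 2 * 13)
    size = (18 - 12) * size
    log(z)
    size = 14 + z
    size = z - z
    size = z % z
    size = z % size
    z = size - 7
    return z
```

Transformed code:
def proc(z, size):
    size = size * -25
    size = 6 * size
    log(z)
    size = 14 + z
    size = z - z
    size = z % z
    size = z % size
    z = size - 7
    return z

size = 6 * size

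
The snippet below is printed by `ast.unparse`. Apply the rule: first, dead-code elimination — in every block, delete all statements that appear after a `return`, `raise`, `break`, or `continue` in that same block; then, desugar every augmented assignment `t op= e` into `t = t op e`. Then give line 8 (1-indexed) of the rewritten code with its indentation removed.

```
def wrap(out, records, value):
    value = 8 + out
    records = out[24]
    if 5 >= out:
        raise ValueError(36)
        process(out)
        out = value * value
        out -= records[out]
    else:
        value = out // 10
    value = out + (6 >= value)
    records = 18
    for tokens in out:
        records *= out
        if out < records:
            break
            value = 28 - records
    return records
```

value = out + (6 >= value)

Transformed code:
def wrap(out, records, value):
    value = 8 + out
    records = out[24]
    if 5 >= out:
        raise ValueError(36)
    else:
        value = out // 10
    value = out + (6 >= value)
    records = 18
    for tokens in out:
        records = records * out
        if out < records:
            break
    return records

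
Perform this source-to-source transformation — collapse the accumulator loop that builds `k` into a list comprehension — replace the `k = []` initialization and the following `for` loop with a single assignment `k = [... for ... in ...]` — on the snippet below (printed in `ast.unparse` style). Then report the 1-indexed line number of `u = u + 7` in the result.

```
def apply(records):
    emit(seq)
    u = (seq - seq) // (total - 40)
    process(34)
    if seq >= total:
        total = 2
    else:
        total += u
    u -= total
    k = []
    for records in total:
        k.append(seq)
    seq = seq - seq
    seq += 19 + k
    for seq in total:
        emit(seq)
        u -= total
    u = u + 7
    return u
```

Transformed code:
def apply(records):
    emit(seq)
    u = (seq - seq) // (total - 40)
    process(34)
    if seq >= total:
        total = 2
    else:
        total += u
    u -= total
    k = [seq for records in total]
    seq = seq - seq
    seq += 19 + k
    for seq in total:
        emit(seq)
        u -= total
    u = u + 7
    return u

16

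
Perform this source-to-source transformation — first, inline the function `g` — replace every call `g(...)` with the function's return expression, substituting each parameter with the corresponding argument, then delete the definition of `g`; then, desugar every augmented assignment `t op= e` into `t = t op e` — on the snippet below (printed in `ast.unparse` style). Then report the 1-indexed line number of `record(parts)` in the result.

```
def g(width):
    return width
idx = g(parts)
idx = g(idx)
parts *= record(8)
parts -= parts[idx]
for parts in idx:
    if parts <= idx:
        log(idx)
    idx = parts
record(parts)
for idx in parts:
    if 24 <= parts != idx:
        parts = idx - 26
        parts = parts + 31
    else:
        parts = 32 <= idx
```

Transformed code:
idx = parts
idx = idx
parts = parts * record(8)
parts = parts - parts[idx]
for parts in idx:
    if parts <= idx:
        log(idx)
    idx = parts
record(parts)
for idx in parts:
    if 24 <= parts != idx:
        parts = idx - 26
        parts = parts + 31
    else:
        parts = 32 <= idx

9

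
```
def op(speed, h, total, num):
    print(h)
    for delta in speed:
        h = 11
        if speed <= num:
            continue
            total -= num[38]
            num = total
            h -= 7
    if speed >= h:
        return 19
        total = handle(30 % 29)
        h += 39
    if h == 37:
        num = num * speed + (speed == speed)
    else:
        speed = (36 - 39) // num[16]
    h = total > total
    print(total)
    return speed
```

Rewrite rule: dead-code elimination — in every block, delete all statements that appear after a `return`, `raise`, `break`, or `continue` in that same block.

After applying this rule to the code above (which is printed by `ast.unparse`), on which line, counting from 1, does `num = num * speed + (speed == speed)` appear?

Transformed code:
def op(speed, h, total, num):
    print(h)
    for delta in speed:
        h = 11
        if speed <= num:
            continue
    if speed >= h:
        return 19
    if h == 37:
        num = num * speed + (speed == speed)
    else:
        speed = (36 - 39) // num[16]
    h = total > total
    print(total)
    return speed

10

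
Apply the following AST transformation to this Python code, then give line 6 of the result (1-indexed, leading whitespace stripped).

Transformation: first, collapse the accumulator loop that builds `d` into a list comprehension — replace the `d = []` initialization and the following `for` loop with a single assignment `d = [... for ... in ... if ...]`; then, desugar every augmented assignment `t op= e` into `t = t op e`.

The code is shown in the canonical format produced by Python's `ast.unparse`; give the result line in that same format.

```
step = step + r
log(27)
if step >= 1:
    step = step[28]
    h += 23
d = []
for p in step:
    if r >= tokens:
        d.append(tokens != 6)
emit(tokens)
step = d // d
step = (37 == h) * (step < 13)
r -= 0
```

Transformed code:
step = step + r
log(27)
if step >= 1:
    step = step[28]
    h = h + 23
d = [tokens != 6 for p in step if r >= tokens]
emit(tokens)
step = d // d
step = (37 == h) * (step < 13)
r = r - 0

d = [tokens != 6 for p in step if r >= tokens]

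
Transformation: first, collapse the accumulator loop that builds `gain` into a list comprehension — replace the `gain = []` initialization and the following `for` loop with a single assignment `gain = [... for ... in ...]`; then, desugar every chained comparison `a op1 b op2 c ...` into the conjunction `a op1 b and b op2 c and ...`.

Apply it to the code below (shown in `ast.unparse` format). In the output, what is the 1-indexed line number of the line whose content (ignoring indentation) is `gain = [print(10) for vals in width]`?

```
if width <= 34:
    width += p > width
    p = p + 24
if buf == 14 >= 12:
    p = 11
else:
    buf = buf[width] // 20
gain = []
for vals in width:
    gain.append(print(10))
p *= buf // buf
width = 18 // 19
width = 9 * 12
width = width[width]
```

8

Transformed code:
if width <= 34:
    width += p > width
    p = p + 24
if buf == 14 and 14 >= 12:
    p = 11
else:
    buf = buf[width] // 20
gain = [print(10) for vals in width]
p *= buf // buf
width = 18 // 19
width = 9 * 12
width = width[width]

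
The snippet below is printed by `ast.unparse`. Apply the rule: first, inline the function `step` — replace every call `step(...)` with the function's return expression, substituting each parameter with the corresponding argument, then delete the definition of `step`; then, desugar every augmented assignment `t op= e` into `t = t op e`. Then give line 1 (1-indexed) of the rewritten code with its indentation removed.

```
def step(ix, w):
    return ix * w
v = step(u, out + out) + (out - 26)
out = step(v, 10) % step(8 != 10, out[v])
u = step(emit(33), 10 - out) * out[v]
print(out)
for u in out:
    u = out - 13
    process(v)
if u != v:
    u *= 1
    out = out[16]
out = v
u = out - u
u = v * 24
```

v = u * (out + out) + (out - 26)

Transformed code:
v = u * (out + out) + (out - 26)
out = v * 10 % ((8 != 10) * out[v])
u = emit(33) * (10 - out) * out[v]
print(out)
for u in out:
    u = out - 13
    process(v)
if u != v:
    u = u * 1
    out = out[16]
out = v
u = out - u
u = v * 24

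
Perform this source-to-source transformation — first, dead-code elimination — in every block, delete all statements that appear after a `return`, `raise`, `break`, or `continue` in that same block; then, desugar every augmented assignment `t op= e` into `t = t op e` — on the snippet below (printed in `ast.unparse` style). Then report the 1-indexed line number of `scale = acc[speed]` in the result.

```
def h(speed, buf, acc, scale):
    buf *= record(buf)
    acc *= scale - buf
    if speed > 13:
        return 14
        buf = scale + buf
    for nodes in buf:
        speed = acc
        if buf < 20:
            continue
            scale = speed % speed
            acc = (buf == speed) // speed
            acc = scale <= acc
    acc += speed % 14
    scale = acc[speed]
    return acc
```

11

Transformed code:
def h(speed, buf, acc, scale):
    buf = buf * record(buf)
    acc = acc * (scale - buf)
    if speed > 13:
        return 14
    for nodes in buf:
        speed = acc
        if buf < 20:
            continue
    acc = acc + speed % 14
    scale = acc[speed]
    return acc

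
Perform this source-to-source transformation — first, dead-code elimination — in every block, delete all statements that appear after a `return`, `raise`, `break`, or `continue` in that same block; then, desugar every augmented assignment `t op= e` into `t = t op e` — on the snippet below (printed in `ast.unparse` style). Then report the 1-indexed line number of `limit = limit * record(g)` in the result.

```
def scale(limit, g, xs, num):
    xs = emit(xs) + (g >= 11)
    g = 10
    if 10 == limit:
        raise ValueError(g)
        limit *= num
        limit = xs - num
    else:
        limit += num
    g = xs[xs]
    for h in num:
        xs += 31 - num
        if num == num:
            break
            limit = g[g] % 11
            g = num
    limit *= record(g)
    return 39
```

13

Transformed code:
def scale(limit, g, xs, num):
    xs = emit(xs) + (g >= 11)
    g = 10
    if 10 == limit:
        raise ValueError(g)
    else:
        limit = limit + num
    g = xs[xs]
    for h in num:
        xs = xs + (31 - num)
        if num == num:
            break
    limit = limit * record(g)
    return 39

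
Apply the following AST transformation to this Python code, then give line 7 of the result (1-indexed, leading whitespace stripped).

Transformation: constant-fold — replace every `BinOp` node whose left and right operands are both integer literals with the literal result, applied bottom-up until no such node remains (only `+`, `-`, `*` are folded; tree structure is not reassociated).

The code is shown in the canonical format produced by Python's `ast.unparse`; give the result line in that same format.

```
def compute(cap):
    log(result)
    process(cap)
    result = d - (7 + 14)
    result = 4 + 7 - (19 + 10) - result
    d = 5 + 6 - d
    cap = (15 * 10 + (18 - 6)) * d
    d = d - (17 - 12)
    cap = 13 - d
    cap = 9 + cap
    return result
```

Transformed code:
def compute(cap):
    log(result)
    process(cap)
    result = d - 21
    result = -18 - result
    d = 11 - d
    cap = 162 * d
    d = d - 5
    cap = 13 - d
    cap = 9 + cap
    return result

cap = 162 * d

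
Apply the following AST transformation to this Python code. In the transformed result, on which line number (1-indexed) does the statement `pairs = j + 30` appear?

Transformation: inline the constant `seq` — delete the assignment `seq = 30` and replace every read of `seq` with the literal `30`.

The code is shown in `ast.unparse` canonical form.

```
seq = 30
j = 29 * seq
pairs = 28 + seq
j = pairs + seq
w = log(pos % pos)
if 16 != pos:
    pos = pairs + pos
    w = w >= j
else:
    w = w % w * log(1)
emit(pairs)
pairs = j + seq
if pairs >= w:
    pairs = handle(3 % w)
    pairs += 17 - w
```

Transformed code:
j = 29 * 30
pairs = 28 + 30
j = pairs + 30
w = log(pos % pos)
if 16 != pos:
    pos = pairs + pos
    w = w >= j
else:
    w = w % w * log(1)
emit(pairs)
pairs = j + 30
if pairs >= w:
    pairs = handle(3 % w)
    pairs += 17 - w

11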